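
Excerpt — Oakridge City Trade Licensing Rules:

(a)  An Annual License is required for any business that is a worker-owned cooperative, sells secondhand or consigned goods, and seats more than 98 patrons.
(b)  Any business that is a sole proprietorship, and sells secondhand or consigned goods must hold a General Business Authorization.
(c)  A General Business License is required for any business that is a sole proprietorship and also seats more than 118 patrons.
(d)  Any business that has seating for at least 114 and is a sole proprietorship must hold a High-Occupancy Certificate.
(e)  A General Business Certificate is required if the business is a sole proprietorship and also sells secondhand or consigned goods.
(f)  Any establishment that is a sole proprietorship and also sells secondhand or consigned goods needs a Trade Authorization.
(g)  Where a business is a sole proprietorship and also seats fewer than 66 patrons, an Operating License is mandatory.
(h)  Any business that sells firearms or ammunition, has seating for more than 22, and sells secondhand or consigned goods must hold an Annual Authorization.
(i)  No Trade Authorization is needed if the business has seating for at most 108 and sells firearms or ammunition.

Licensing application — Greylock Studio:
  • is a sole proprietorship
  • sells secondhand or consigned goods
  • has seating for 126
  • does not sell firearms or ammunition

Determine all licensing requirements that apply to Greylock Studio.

General Business Authorization, General Business Certificate, General Business License, High-Occupancy Certificate, Trade Authorization

(a) is a sole proprietorship (not: is a worker-owned cooperative); sells secondhand or consigned goods; seating 126 > 98 → Annual License not required.
(b) is a sole proprietorship; sells secondhand or consigned goods → General Business Authorization required.
(c) is a sole proprietorship; seating 126 > 118 → General Business License required.
(d) seating 126 ≥ 114; is a sole proprietorship → High-Occupancy Certificate required.
(e) is a sole proprietorship; sells secondhand or consigned goods → General Business Certificate required.
(f) is a sole proprietorship; sells secondhand or consigned goods → Trade Authorization required.
(g) is a sole proprietorship; seating 126 ≥ 66 → Operating License not required.
(h) does not sell firearms or ammunition; seating 126 > 22; sells secondhand or consigned goods → Annual Authorization not required.
(i) seating 126 > 108; does not sell firearms or ammunition → Trade Authorization exemption does not apply.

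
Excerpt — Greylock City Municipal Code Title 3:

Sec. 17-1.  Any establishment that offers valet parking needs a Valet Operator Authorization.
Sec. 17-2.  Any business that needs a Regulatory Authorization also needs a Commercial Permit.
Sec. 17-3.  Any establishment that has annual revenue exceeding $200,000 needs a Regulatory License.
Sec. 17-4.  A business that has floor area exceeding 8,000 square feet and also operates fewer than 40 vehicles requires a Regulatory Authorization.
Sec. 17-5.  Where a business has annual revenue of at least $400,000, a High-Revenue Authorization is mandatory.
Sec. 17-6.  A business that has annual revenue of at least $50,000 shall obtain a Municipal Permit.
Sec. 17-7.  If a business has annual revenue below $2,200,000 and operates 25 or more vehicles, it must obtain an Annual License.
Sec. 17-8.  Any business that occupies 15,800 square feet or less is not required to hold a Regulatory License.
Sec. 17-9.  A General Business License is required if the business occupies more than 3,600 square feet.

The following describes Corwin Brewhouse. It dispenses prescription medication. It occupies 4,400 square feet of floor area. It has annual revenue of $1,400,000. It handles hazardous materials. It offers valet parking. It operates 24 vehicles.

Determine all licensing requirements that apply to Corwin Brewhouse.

General Business License, High-Revenue Authorization, Municipal Permit, Valet Operator Authorization

Sec. 17-1. offers valet parking → Valet Operator Authorization required.
Sec. 17-2. Regulatory Authorization is not required → no effect.
Sec. 17-3. revenue $1,400,000 > $200,000 → Regulatory License required.
Sec. 17-4. floor area 4,400 square feet ≤ 8,000 square feet; vehicles 24 < 40 → Regulatory Authorization not required.
Sec. 17-5. revenue $1,400,000 ≥ $400,000 → High-Revenue Authorization required.
Sec. 17-6. revenue $1,400,000 ≥ $50,000 → Municipal Permit required.
Sec. 17-7. revenue $1,400,000 < $2,200,000; vehicles 24 < 25 → Annual License not required.
Sec. 17-8. floor area 4,400 square feet ≤ 15,800 square feet → exempt from Regulatory License.
Sec. 17-9. floor area 4,400 square feet > 3,600 square feet → General Business License required.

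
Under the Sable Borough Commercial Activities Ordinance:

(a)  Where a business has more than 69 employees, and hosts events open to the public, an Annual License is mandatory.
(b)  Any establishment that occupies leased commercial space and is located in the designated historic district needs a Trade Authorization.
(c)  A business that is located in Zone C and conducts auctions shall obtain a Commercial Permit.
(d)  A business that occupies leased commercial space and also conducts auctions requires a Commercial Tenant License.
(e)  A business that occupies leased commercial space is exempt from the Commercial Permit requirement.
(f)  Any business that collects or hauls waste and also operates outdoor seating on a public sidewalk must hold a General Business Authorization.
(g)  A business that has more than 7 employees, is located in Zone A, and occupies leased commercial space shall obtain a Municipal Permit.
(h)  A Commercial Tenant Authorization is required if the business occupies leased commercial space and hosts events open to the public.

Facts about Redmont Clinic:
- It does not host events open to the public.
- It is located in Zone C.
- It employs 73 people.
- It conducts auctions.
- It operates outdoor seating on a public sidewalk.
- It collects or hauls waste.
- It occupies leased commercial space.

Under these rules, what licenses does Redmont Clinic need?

Commercial Tenant License, General Business Authorization

(a) employees 73 > 69; does not host events open to the public → Annual License not required.
(b) occupies leased commercial space; is located in Zone C (not: is located in the designated historic district) → Trade Authorization not required.
(c) is located in Zone C; conducts auctions → Commercial Permit required.
(d) occupies leased commercial space; conducts auctions → Commercial Tenant License required.
(e) occupies leased commercial space → exempt from Commercial Permit.
(f) collects or hauls waste; operates outdoor seating on a public sidewalk → General Business Authorization required.
(g) employees 73 > 7; is located in Zone C (not: is located in Zone A); occupies leased commercial space → Municipal Permit not required.
(h) occupies leased commercial space; does not host events open to the public → Commercial Tenant Authorization not required.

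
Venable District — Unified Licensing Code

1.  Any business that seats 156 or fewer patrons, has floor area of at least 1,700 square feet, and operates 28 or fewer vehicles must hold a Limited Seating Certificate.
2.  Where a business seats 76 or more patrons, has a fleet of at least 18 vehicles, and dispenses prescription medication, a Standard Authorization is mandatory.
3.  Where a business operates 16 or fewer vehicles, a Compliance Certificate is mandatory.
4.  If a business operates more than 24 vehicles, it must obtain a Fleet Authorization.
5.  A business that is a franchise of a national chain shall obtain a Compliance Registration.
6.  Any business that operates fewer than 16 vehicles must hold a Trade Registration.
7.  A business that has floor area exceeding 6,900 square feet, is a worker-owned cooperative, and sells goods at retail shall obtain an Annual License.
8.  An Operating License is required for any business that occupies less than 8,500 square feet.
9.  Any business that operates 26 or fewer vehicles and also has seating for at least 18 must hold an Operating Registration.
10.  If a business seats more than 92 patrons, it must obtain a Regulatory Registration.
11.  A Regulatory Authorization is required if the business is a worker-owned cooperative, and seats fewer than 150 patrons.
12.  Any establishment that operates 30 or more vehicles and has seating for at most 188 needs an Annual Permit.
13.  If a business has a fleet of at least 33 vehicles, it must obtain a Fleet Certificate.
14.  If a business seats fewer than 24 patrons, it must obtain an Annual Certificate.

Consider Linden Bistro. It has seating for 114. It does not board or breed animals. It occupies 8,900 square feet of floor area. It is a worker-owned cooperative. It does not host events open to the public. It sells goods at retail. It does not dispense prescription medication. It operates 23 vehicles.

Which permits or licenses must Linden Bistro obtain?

1. seating 114 ≤ 156; floor area 8,900 square feet ≥ 1,700 square feet; vehicles 23 ≤ 28 → Limited Seating Certificate required.
2. seating 114 ≥ 76; vehicles 23 ≥ 18; does not dispense prescription medication → Standard Authorization not required.
3. vehicles 23 > 16 → Compliance Certificate not required.
4. vehicles 23 ≤ 24 → Fleet Authorization not required.
5. is a worker-owned cooperative (not: is a franchise of a national chain) → Compliance Registration not required.
6. vehicles 23 ≥ 16 → Trade Registration not required.
7. floor area 8,900 square feet > 6,900 square feet; is a worker-owned cooperative; sells goods at retail → Annual License required.
8. floor area 8,900 square feet ≥ 8,500 square feet → Operating License not required.
9. vehicles 23 ≤ 26; seating 114 ≥ 18 → Operating Registration required.
10. seating 114 > 92 → Regulatory Registration required.
11. is a worker-owned cooperative; seating 114 < 150 → Regulatory Authorization required.
12. vehicles 23 < 30; seating 114 ≤ 188 → Annual Permit not required.
13. vehicles 23 < 33 → Fleet Certificate not required.
14. seating 114 ≥ 24 → Annual Certificate not required.

Annual License, Limited Seating Certificate, Operating Registration, Regulatory Authorization, Regulatory Registration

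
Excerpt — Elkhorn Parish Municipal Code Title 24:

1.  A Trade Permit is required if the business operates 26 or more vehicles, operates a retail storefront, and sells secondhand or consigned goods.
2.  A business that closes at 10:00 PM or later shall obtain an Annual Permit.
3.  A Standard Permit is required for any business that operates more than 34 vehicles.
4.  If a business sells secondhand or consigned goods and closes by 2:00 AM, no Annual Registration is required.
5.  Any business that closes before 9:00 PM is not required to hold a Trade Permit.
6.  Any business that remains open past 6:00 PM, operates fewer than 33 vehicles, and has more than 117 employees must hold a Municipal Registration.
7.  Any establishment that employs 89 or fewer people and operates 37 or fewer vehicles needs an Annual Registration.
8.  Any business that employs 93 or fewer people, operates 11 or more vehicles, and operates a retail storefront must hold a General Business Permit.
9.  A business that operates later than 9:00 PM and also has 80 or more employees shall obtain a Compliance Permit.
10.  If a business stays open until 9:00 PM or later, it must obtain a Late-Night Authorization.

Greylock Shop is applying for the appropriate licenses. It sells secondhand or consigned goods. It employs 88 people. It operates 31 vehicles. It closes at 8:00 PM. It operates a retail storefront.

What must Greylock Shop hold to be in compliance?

General Business Permit

1. vehicles 31 ≥ 26; operates a retail storefront; sells secondhand or consigned goods → Trade Permit required.
2. closes 8:00 PM, at/before 10:00 PM → Annual Permit not required.
3. vehicles 31 ≤ 34 → Standard Permit not required.
4. sells secondhand or consigned goods; closes 8:00 PM, at/before 2:00 AM → exempt from Annual Registration.
5. closes 8:00 PM, at/before 9:00 PM → exempt from Trade Permit.
6. closes 8:00 PM, after 6:00 PM; vehicles 31 < 33; employees 88 ≤ 117 → Municipal Registration not required.
7. employees 88 ≤ 89; vehicles 31 ≤ 37 → Annual Registration required.
8. employees 88 ≤ 93; vehicles 31 ≥ 11; operates a retail storefront → General Business Permit required.
9. closes 8:00 PM, at/before 9:00 PM; employees 88 ≥ 80 → Compliance Permit not required.
10. closes 8:00 PM, at/before 9:00 PM → Late-Night Authorization not required.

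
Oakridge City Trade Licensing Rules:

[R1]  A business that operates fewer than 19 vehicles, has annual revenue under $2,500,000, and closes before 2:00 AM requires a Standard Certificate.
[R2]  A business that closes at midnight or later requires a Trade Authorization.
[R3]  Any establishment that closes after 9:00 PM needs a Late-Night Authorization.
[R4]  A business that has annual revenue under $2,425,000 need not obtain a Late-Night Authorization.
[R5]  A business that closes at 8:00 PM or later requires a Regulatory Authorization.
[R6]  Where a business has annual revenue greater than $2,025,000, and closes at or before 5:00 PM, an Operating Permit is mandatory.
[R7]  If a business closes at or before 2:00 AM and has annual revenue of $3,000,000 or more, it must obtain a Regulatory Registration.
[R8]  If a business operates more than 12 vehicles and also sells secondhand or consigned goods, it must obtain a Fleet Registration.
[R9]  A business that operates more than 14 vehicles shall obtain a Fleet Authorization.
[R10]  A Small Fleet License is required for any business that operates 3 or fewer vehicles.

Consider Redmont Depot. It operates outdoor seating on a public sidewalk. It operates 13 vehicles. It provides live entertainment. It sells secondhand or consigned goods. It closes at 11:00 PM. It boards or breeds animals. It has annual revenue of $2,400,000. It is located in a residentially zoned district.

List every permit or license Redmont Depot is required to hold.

[R1] vehicles 13 < 19; revenue $2,400,000 < $2,500,000; closes 11:00 PM, at/before 2:00 AM → Standard Certificate required.
[R2] closes 11:00 PM, at/before midnight → Trade Authorization not required.
[R3] closes 11:00 PM, after 9:00 PM → Late-Night Authorization required.
[R4] revenue $2,400,000 < $2,425,000 → exempt from Late-Night Authorization.
[R5] closes 11:00 PM, after 8:00 PM → Regulatory Authorization required.
[R6] revenue $2,400,000 > $2,025,000; closes 11:00 PM, after 5:00 PM → Operating Permit not required.
[R7] closes 11:00 PM, at/before 2:00 AM; revenue $2,400,000 < $3,000,000 → Regulatory Registration not required.
[R8] vehicles 13 > 12; sells secondhand or consigned goods → Fleet Registration required.
[R9] vehicles 13 ≤ 14 → Fleet Authorization not required.
[R10] vehicles 13 > 3 → Small Fleet License not required.

Fleet Registration, Regulatory Authorization, Standard Certificate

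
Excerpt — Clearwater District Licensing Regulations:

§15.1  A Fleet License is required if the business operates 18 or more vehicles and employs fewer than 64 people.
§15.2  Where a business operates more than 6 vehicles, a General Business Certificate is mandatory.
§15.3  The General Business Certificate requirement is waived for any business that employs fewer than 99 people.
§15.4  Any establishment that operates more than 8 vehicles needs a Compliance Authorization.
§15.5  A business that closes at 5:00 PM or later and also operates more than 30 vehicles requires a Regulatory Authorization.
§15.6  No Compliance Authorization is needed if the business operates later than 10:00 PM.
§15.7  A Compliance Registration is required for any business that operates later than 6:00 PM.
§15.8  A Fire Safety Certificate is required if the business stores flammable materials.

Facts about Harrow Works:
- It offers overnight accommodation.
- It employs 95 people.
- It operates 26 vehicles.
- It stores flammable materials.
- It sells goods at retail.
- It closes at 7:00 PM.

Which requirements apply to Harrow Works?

Compliance Authorization, Compliance Registration, Fire Safety Certificate

§15.1 vehicles 26 ≥ 18; employees 95 ≥ 64 → Fleet License not required.
§15.2 vehicles 26 > 6 → General Business Certificate required.
§15.3 employees 95 < 99 → exempt from General Business Certificate.
§15.4 vehicles 26 > 8 → Compliance Authorization required.
§15.5 closes 7:00 PM, after 5:00 PM; vehicles 26 ≤ 30 → Regulatory Authorization not required.
§15.6 closes 7:00 PM, at/before 10:00 PM → Compliance Authorization exemption does not apply.
§15.7 closes 7:00 PM, after 6:00 PM → Compliance Registration required.
§15.8 stores flammable materials → Fire Safety Certificate required.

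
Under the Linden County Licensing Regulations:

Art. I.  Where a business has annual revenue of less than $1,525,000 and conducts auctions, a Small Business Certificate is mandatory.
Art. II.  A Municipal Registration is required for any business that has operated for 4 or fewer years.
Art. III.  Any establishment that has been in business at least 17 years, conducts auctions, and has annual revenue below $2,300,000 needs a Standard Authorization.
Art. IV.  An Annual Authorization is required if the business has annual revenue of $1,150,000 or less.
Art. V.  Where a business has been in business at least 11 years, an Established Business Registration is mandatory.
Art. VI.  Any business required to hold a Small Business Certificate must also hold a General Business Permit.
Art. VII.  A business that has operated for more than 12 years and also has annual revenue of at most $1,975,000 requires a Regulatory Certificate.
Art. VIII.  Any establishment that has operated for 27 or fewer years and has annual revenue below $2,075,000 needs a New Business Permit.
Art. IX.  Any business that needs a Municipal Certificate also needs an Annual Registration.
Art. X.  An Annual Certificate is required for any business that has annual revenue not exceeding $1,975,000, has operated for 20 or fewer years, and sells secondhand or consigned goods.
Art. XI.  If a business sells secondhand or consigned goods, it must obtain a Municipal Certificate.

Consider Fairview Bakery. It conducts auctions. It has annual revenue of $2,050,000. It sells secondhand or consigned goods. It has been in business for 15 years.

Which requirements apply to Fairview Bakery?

Annual Registration, Established Business Registration, Municipal Certificate, New Business Permit

Art. I. revenue $2,050,000 ≥ $1,525,000; conducts auctions → Small Business Certificate not required.
Art. II. years in business 15 > 4 → Municipal Registration not required.
Art. III. years in business 15 < 17; conducts auctions; revenue $2,050,000 < $2,300,000 → Standard Authorization not required.
Art. IV. revenue $2,050,000 > $1,150,000 → Annual Authorization not required.
Art. V. years in business 15 ≥ 11 → Established Business Registration required.
Art. VI. Small Business Certificate is not required → no effect.
Art. VII. years in business 15 > 12; revenue $2,050,000 > $1,975,000 → Regulatory Certificate not required.
Art. VIII. years in business 15 ≤ 27; revenue $2,050,000 < $2,075,000 → New Business Permit required.
Art. IX. Municipal Certificate is required → Annual Registration also required.
Art. X. revenue $2,050,000 > $1,975,000; years in business 15 ≤ 20; sells secondhand or consigned goods → Annual Certificate not required.
Art. XI. sells secondhand or consigned goods → Municipal Certificate required.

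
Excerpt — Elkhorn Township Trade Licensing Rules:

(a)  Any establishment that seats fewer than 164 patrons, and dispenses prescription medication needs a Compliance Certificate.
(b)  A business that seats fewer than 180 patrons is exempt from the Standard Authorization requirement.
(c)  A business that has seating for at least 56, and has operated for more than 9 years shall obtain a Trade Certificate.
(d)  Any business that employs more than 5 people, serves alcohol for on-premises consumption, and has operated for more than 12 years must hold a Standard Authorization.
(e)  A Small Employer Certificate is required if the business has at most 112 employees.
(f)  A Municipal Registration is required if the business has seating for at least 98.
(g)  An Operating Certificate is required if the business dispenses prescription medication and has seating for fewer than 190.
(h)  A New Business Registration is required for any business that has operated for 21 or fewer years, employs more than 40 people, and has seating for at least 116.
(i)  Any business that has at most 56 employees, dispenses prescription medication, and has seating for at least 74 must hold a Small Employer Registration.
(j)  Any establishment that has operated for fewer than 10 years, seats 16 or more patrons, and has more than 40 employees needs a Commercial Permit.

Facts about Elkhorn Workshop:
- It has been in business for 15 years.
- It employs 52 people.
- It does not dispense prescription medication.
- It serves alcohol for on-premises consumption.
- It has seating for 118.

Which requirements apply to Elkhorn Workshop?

Municipal Registration, New Business Registration, Small Employer Certificate, Trade Certificate

(a) seating 118 < 164; does not dispense prescription medication → Compliance Certificate not required.
(b) seating 118 < 180 → exempt from Standard Authorization.
(c) seating 118 ≥ 56; years in business 15 > 9 → Trade Certificate required.
(d) employees 52 > 5; serves alcohol for on-premises consumption; years in business 15 > 12 → Standard Authorization required.
(e) employees 52 ≤ 112 → Small Employer Certificate required.
(f) seating 118 ≥ 98 → Municipal Registration required.
(g) does not dispense prescription medication; seating 118 < 190 → Operating Certificate not required.
(h) years in business 15 ≤ 21; employees 52 > 40; seating 118 ≥ 116 → New Business Registration required.
(i) employees 52 ≤ 56; does not dispense prescription medication; seating 118 ≥ 74 → Small Employer Registration not required.
(j) years in business 15 ≥ 10; seating 118 ≥ 16; employees 52 > 40 → Commercial Permit not required.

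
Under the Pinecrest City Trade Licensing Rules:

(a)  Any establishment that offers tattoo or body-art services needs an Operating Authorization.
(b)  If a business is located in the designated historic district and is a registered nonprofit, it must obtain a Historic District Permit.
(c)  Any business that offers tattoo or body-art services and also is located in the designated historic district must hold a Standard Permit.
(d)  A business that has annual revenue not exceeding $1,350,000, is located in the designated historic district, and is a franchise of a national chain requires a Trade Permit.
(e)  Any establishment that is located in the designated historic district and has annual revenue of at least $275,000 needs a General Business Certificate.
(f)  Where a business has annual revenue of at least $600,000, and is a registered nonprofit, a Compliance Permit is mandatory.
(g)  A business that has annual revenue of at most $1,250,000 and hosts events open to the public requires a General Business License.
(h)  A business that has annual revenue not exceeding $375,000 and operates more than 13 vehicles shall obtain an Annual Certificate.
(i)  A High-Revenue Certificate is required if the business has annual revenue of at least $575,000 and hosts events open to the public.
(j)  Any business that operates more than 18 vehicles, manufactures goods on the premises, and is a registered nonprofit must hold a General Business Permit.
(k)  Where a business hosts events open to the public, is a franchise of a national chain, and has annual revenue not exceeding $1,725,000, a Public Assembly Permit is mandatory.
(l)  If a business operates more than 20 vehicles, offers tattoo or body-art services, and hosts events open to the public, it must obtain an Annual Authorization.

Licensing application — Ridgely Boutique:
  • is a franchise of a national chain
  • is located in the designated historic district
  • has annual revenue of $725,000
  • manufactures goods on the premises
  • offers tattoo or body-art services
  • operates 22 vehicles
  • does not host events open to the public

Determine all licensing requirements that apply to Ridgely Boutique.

General Business Certificate, Operating Authorization, Standard Permit, Trade Permit

(a) offers tattoo or body-art services → Operating Authorization required.
(b) is located in the designated historic district; is a franchise of a national chain (not: is a registered nonprofit) → Historic District Permit not required.
(c) offers tattoo or body-art services; is located in the designated historic district → Standard Permit required.
(d) revenue $725,000 ≤ $1,350,000; is located in the designated historic district; is a franchise of a national chain → Trade Permit required.
(e) is located in the designated historic district; revenue $725,000 ≥ $275,000 → General Business Certificate required.
(f) revenue $725,000 ≥ $600,000; is a franchise of a national chain (not: is a registered nonprofit) → Compliance Permit not required.
(g) revenue $725,000 ≤ $1,250,000; does not host events open to the public → General Business License not required.
(h) revenue $725,000 > $375,000; vehicles 22 > 13 → Annual Certificate not required.
(i) revenue $725,000 ≥ $575,000; does not host events open to the public → High-Revenue Certificate not required.
(j) vehicles 22 > 18; manufactures goods on the premises; is a franchise of a national chain (not: is a registered nonprofit) → General Business Permit not required.
(k) does not host events open to the public; is a franchise of a national chain; revenue $725,000 ≤ $1,725,000 → Public Assembly Permit not required.
(l) vehicles 22 > 20; offers tattoo or body-art services; does not host events open to the public → Annual Authorization not required.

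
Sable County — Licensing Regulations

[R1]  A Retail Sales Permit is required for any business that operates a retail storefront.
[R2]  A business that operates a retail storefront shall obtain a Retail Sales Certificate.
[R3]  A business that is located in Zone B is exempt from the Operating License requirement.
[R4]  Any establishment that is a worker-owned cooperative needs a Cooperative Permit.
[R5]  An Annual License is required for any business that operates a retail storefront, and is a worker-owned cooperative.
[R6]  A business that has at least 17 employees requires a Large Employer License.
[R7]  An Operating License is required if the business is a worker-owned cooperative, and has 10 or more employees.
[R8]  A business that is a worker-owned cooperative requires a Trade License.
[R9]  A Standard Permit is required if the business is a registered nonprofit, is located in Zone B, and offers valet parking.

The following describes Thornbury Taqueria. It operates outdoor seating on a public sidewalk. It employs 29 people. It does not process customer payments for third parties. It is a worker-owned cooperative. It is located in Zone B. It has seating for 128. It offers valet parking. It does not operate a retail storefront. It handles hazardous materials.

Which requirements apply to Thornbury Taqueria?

Cooperative Permit, Large Employer License, Trade License

[R1] does not operate a retail storefront → Retail Sales Permit not required.
[R2] does not operate a retail storefront → Retail Sales Certificate not required.
[R3] is located in Zone B → exempt from Operating License.
[R4] is a worker-owned cooperative → Cooperative Permit required.
[R5] does not operate a retail storefront; is a worker-owned cooperative → Annual License not required.
[R6] employees 29 ≥ 17 → Large Employer License required.
[R7] is a worker-owned cooperative; employees 29 ≥ 10 → Operating License required.
[R8] is a worker-owned cooperative → Trade License required.
[R9] is a worker-owned cooperative (not: is a registered nonprofit); is located in Zone B; offers valet parking → Standard Permit not required.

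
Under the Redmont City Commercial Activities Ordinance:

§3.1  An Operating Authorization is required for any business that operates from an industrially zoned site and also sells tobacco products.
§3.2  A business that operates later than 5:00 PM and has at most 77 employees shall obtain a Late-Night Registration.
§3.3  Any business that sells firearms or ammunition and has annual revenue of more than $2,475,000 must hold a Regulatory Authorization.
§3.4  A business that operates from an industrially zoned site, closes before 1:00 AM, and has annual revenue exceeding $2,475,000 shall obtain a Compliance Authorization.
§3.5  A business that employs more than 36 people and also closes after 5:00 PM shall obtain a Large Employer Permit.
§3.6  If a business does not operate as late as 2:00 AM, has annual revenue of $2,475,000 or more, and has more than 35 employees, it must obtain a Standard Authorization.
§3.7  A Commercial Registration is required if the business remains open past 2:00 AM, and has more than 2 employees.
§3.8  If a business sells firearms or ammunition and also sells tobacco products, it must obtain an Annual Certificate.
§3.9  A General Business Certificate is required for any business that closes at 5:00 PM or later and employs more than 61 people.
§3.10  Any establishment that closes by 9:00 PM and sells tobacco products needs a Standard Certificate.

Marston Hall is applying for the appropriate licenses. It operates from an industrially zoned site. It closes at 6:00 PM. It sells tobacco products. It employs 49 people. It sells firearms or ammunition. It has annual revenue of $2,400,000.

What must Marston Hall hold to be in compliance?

Annual Certificate, Large Employer Permit, Late-Night Registration, Operating Authorization, Standard Certificate

§3.1 operates from an industrially zoned site; sells tobacco products → Operating Authorization required.
§3.2 closes 6:00 PM, after 5:00 PM; employees 49 ≤ 77 → Late-Night Registration required.
§3.3 sells firearms or ammunition; revenue $2,400,000 ≤ $2,475,000 → Regulatory Authorization not required.
§3.4 operates from an industrially zoned site; closes 6:00 PM, at/before 1:00 AM; revenue $2,400,000 ≤ $2,475,000 → Compliance Authorization not required.
§3.5 employees 49 > 36; closes 6:00 PM, after 5:00 PM → Large Employer Permit required.
§3.6 closes 6:00 PM, at/before 2:00 AM; revenue $2,400,000 < $2,475,000; employees 49 > 35 → Standard Authorization not required.
§3.7 closes 6:00 PM, at/before 2:00 AM; employees 49 > 2 → Commercial Registration not required.
§3.8 sells firearms or ammunition; sells tobacco products → Annual Certificate required.
§3.9 closes 6:00 PM, after 5:00 PM; employees 49 ≤ 61 → General Business Certificate not required.
§3.10 closes 6:00 PM, at/before 9:00 PM; sells tobacco products → Standard Certificate required.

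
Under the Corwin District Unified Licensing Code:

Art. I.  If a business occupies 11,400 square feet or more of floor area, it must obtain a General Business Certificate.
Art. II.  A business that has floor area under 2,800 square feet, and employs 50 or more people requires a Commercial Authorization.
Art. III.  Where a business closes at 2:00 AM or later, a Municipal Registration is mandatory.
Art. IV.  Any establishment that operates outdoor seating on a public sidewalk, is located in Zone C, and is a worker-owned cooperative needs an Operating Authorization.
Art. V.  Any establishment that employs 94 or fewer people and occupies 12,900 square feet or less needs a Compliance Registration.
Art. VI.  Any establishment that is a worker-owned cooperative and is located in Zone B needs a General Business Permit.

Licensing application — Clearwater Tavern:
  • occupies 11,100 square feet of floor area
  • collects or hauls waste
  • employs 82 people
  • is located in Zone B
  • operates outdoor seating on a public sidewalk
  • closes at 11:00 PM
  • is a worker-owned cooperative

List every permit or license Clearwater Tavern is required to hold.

Compliance Registration, General Business Permit

Art. I. floor area 11,100 square feet < 11,400 square feet → General Business Certificate not required.
Art. II. floor area 11,100 square feet ≥ 2,800 square feet; employees 82 ≥ 50 → Commercial Authorization not required.
Art. III. closes 11:00 PM, at/before 2:00 AM → Municipal Registration not required.
Art. IV. operates outdoor seating on a public sidewalk; is located in Zone B (not: is located in Zone C); is a worker-owned cooperative → Operating Authorization not required.
Art. V. employees 82 ≤ 94; floor area 11,100 square feet ≤ 12,900 square feet → Compliance Registration required.
Art. VI. is a worker-owned cooperative; is located in Zone B → General Business Permit required.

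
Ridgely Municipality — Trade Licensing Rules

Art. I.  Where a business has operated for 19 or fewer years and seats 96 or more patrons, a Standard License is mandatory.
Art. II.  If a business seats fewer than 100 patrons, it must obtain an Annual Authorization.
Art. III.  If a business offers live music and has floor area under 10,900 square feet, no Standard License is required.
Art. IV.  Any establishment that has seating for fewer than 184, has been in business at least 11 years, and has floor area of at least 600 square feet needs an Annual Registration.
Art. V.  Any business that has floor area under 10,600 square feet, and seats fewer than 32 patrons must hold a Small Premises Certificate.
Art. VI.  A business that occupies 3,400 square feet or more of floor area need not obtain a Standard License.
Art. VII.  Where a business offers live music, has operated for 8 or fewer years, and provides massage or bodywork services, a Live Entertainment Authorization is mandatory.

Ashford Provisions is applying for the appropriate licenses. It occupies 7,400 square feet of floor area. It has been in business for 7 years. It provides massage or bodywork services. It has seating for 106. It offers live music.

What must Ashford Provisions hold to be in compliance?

Live Entertainment Authorization

Art. I. years in business 7 ≤ 19; seating 106 ≥ 96 → Standard License required.
Art. II. seating 106 ≥ 100 → Annual Authorization not required.
Art. III. offers live music; floor area 7,400 square feet < 10,900 square feet → exempt from Standard License.
Art. IV. seating 106 < 184; years in business 7 < 11; floor area 7,400 square feet ≥ 600 square feet → Annual Registration not required.
Art. V. floor area 7,400 square feet < 10,600 square feet; seating 106 ≥ 32 → Small Premises Certificate not required.
Art. VI. floor area 7,400 square feet ≥ 3,400 square feet → exempt from Standard License.
Art. VII. offers live music; years in business 7 ≤ 8; provides massage or bodywork services → Live Entertainment Authorization required.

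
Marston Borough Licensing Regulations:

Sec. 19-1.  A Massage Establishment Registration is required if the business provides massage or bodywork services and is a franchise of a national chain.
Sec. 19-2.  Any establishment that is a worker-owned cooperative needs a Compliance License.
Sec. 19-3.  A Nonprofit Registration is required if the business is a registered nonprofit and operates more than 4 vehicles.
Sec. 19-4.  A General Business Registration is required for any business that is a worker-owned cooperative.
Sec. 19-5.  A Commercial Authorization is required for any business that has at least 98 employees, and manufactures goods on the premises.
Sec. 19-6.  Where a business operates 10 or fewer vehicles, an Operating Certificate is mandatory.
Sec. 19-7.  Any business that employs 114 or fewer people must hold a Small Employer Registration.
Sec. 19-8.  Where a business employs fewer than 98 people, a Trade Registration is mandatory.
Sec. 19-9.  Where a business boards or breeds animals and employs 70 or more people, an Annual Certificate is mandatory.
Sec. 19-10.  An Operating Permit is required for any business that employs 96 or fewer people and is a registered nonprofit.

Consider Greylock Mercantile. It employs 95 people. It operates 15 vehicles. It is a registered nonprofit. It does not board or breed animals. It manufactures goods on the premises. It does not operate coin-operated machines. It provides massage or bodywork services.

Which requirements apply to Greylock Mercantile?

Nonprofit Registration, Operating Permit, Small Employer Registration, Trade Registration

Sec. 19-1. provides massage or bodywork services; is a registered nonprofit (not: is a franchise of a national chain) → Massage Establishment Registration not required.
Sec. 19-2. is a registered nonprofit (not: is a worker-owned cooperative) → Compliance License not required.
Sec. 19-3. is a registered nonprofit; vehicles 15 > 4 → Nonprofit Registration required.
Sec. 19-4. is a registered nonprofit (not: is a worker-owned cooperative) → General Business Registration not required.
Sec. 19-5. employees 95 < 98; manufactures goods on the premises → Commercial Authorization not required.
Sec. 19-6. vehicles 15 > 10 → Operating Certificate not required.
Sec. 19-7. employees 95 ≤ 114 → Small Employer Registration required.
Sec. 19-8. employees 95 < 98 → Trade Registration required.
Sec. 19-9. does not board or breed animals; employees 95 ≥ 70 → Annual Certificate not required.
Sec. 19-10. employees 95 ≤ 96; is a registered nonprofit → Operating Permit required.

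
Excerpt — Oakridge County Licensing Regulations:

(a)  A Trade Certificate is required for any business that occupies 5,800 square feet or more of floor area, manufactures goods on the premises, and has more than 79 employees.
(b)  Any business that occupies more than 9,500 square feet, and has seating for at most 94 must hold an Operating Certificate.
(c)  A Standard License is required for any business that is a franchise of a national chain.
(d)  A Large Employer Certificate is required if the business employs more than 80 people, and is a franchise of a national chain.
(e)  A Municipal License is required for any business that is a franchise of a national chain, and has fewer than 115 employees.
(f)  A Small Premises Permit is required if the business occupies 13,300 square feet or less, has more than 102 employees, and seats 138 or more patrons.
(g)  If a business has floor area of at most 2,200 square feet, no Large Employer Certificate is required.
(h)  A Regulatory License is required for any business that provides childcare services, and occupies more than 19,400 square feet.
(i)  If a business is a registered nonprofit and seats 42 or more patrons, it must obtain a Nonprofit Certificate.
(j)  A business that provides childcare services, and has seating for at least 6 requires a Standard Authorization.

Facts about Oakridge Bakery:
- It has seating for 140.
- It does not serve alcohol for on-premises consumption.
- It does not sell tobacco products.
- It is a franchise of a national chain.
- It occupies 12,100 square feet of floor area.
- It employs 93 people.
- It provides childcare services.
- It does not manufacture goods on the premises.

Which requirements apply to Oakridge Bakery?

(a) floor area 12,100 square feet ≥ 5,800 square feet; does not manufacture goods on the premises; employees 93 > 79 → Trade Certificate not required.
(b) floor area 12,100 square feet > 9,500 square feet; seating 140 > 94 → Operating Certificate not required.
(c) is a franchise of a national chain → Standard License required.
(d) employees 93 > 80; is a franchise of a national chain → Large Employer Certificate required.
(e) is a franchise of a national chain; employees 93 < 115 → Municipal License required.
(f) floor area 12,100 square feet ≤ 13,300 square feet; employees 93 ≤ 102; seating 140 ≥ 138 → Small Premises Permit not required.
(g) floor area 12,100 square feet > 2,200 square feet → Large Employer Certificate exemption does not apply.
(h) provides childcare services; floor area 12,100 square feet ≤ 19,400 square feet → Regulatory License not required.
(i) is a franchise of a national chain (not: is a registered nonprofit); seating 140 ≥ 42 → Nonprofit Certificate not required.
(j) provides childcare services; seating 140 ≥ 6 → Standard Authorization required.

Large Employer Certificate, Municipal License, Standard Authorization, Standard License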